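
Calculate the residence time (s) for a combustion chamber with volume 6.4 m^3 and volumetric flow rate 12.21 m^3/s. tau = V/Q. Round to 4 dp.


tau = V / Q_flow
tau = 6.4 / 12.21 = 0.5242 s


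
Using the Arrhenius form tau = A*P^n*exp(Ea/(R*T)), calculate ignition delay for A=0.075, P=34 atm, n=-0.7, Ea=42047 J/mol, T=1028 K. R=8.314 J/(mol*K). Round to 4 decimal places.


tau = A * P^n * exp(Ea/(R*T))
P^n = 34^(-0.7) = 0.08471587
Ea/(R*T) = 42047/(8.314*1028) = 4.919624
exp(Ea/(R*T)) = 136.951061
tau = 0.075 * 0.08471587 * 136.951061 = 0.8701 ms


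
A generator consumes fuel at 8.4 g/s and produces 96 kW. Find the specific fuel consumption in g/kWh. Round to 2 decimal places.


SFC = (mf / BP) * 3600
Rate = 8.4 / 96 = 0.087500 g/(s*kW)
SFC = 0.087500 * 3600 = 315.00 g/kWh


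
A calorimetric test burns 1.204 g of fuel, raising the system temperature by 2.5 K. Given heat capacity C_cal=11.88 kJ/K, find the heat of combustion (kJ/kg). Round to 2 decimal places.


Hc = C_cal * delta_T / m_fuel
Q_released = 11.88 * 2.5 = 29.7000 kJ
m_fuel = 1.204 g = 1.204/1000 kg = 0.001204 kg
Hc = 29.7000 / 0.001204 = 24667.77 kJ/kg


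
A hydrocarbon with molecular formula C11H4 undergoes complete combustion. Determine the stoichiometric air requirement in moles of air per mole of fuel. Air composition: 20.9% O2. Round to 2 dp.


Balanced combustion: C11H4 + 12 O2 -> 11 CO2 + 2 H2O
O2 needed = C + H/4 = 11 + 4/4 = 12.00 moles
Air moles = O2 / 0.209 = 12.00 / 0.209 = 57.42 moles air


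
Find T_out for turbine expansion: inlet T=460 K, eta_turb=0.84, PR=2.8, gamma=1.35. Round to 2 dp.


T_out = T_in * (1 - eta * (1 - PR^(-(gamma-1)/gamma)))
Exponent = -(1.35-1)/1.35 = -0.25925926
PR^exp = 2.8^(-0.25925926) = 0.76572026
Factor = 1 - 0.84*(1 - 0.76572026) = 0.80320502
T_out = 460 * 0.80320502 = 369.47 K


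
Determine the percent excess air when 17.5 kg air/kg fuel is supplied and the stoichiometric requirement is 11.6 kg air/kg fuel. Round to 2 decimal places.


Excess air = actual - stoichiometric = 17.5 - 11.6 = 5.90 kg/kg fuel
Excess air % = (excess / stoich) * 100 = (5.90 / 11.6) * 100 = 50.86%


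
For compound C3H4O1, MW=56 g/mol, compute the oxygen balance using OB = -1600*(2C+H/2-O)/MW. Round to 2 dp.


OB = -1600 * (2C + H/2 - O) / MW
Inner = 2*3 + 4/2 - 1 = 7.00
OB = -1600 * 7.00 / 56 = -200.00%


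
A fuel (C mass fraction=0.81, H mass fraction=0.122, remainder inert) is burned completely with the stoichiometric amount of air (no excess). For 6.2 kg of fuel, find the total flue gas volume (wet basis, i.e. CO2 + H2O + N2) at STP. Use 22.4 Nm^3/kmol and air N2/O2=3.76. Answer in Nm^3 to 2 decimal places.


Per kg fuel: CO2 = (C/12 kmol)*22.4 = (0.81/12)*22.4 = 1.51200 Nm^3
Per kg fuel: H2O = (H/2 kmol)*22.4 = (0.122/2)*22.4 = 1.36640 Nm^3
O2 needed per kg fuel = C/12 + H/4 = 0.81/12 + 0.122/4 = 0.09800000 kmol
Per kg fuel: N2 = O2*3.76*22.4 = 0.09800000*3.76*22.4 = 8.25395 Nm^3
Total per kg = 1.51200 + 1.36640 + 8.25395 = 11.13235 Nm^3
Total = 11.13235 * 6.2 = 69.02 Nm^3


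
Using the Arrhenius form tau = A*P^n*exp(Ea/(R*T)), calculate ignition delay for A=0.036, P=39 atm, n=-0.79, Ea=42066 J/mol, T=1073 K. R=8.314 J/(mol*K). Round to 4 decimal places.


tau = A * P^n * exp(Ea/(R*T))
P^n = 39^(-0.79) = 0.05534252
Ea/(R*T) = 42066/(8.314*1073) = 4.715432
exp(Ea/(R*T)) = 111.657023
tau = 0.036 * 0.05534252 * 111.657023 = 0.2225 ms


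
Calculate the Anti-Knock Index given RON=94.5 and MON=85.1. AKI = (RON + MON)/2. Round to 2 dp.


AKI = (RON + MON) / 2
AKI = (94.5 + 85.1) / 2
AKI = 179.6 / 2 = 89.80


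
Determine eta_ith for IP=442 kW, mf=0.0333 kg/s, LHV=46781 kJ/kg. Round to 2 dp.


eta_ith = (IP / (mf * LHV)) * 100
Denominator = 0.0333 * 46781 = 1557.8073 kW
eta_ith = (442 / 1557.8073) * 100 = 28.37%


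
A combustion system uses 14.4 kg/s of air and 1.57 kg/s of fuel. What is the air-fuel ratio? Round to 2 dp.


AFR = m_air / m_fuel
AFR = 14.4 / 1.57 = 9.17


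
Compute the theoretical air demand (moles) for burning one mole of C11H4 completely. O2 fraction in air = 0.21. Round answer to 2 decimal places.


Balanced combustion: C11H4 + 12 O2 -> 11 CO2 + 2 H2O
O2 needed = C + H/4 = 11 + 4/4 = 12.00 moles
Air moles = O2 / 0.21 = 12.00 / 0.21 = 57.14 moles air


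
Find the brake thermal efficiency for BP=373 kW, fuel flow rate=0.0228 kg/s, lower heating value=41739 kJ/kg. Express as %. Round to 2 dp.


eta_BTE = (BP / (mf * LHV)) * 100
Denominator = 0.0228 * 41739 = 951.6492 kW
eta_BTE = (373 / 951.6492) * 100 = 39.20%


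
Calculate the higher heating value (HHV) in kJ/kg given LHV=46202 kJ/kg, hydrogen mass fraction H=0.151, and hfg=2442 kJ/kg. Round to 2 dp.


HHV = LHV + hfg * 9 * H
Water addition = 2442 * 9 * 0.151 = 3318.678 kJ/kg
HHV = 46202 + 3318.678 = 49520.68 kJ/kg


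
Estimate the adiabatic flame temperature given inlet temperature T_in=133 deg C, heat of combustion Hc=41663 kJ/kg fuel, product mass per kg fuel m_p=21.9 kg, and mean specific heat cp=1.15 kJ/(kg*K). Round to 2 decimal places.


T_ad = T_in + Hc / (m_p * cp)
Denominator = 21.9 * 1.15 = 25.1850
Temperature rise = 41663 / 25.1850 = 1654.28 K
T_ad = 133 + 1654.28 = 1787.28 deg C


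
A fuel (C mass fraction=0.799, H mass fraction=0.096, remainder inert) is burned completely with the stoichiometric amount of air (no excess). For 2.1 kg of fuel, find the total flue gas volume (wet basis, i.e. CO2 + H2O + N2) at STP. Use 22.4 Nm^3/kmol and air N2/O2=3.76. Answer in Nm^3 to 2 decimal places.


Per kg fuel: CO2 = (C/12 kmol)*22.4 = (0.799/12)*22.4 = 1.49147 Nm^3
Per kg fuel: H2O = (H/2 kmol)*22.4 = (0.096/2)*22.4 = 1.07520 Nm^3
O2 needed per kg fuel = C/12 + H/4 = 0.799/12 + 0.096/4 = 0.09058333 kmol
Per kg fuel: N2 = O2*3.76*22.4 = 0.09058333*3.76*22.4 = 7.62929 Nm^3
Total per kg = 1.49147 + 1.07520 + 7.62929 = 10.19596 Nm^3
Total = 10.19596 * 2.1 = 21.41 Nm^3


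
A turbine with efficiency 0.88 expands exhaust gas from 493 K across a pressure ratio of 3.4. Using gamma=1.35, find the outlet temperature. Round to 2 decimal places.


T_out = T_in * (1 - eta * (1 - PR^(-(gamma-1)/gamma)))
Exponent = -(1.35-1)/1.35 = -0.25925926
PR^exp = 3.4^(-0.25925926) = 0.72813041
Factor = 1 - 0.88*(1 - 0.72813041) = 0.76075476
T_out = 493 * 0.76075476 = 375.05 K


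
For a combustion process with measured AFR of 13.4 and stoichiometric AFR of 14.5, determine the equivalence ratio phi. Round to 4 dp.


phi = AFR_stoich / AFR_actual
phi = 14.5 / 13.4 = 1.0821


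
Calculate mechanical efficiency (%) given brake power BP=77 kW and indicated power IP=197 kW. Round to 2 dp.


eta_mech = (BP / IP) * 100
Ratio = 77 / 197 = 0.3909
eta_mech = 0.3909 * 100 = 39.09%


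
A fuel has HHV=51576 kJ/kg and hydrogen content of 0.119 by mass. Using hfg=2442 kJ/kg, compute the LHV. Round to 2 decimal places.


LHV = HHV - hfg * 9 * H
Water correction = 2442 * 9 * 0.119 = 2615.382 kJ/kg
LHV = 51576 - 2615.382 = 48960.62 kJ/kg


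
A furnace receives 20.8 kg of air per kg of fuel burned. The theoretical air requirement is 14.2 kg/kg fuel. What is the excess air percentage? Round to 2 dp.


Excess air = actual - stoichiometric = 20.8 - 14.2 = 6.60 kg/kg fuel
Excess air % = (excess / stoich) * 100 = (6.60 / 14.2) * 100 = 46.48%


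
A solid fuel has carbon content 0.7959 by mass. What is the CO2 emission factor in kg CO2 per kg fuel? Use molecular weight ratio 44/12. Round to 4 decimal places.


EF = C_frac * (M_CO2 / M_C)
EF = 0.7959 * (44/12)
EF = 0.7959 * 3.666667 = 2.9183 kg_CO2/kg_fuel


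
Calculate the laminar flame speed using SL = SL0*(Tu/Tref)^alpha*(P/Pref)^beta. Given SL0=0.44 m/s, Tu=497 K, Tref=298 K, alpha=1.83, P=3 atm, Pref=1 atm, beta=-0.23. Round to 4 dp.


SL = SL0 * (Tu/Tref)^alpha * (P/Pref)^beta
T ratio = 497/298 = 1.66778523
(T ratio)^alpha = 1.66778523^1.83 = 2.549861
(P/Pref)^beta = 3^(-0.23) = 0.776716
SL = 0.44 * 2.549861 * 0.776716 = 0.8714 m/s


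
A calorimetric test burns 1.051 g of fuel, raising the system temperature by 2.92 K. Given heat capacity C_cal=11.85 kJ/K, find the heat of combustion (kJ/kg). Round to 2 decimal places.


Hc = C_cal * delta_T / m_fuel
Q_released = 11.85 * 2.92 = 34.6020 kJ
m_fuel = 1.051 g = 1.051/1000 kg = 0.001051 kg
Hc = 34.6020 / 0.001051 = 32922.93 kJ/kg


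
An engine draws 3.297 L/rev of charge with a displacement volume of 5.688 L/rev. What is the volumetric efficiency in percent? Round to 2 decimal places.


eta_v = (V_actual / V_disp) * 100
Ratio = 3.297 / 5.688 = 0.5796
eta_v = 0.5796 * 100 = 57.96%


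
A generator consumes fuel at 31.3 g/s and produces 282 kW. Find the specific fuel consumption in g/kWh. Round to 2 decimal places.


SFC = (mf / BP) * 3600
Rate = 31.3 / 282 = 0.110993 g/(s*kW)
SFC = 0.110993 * 3600 = 399.57 g/kWh


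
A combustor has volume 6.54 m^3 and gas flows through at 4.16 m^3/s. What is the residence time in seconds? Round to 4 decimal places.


tau = V / Q_flow
tau = 6.54 / 4.16 = 1.5721 s


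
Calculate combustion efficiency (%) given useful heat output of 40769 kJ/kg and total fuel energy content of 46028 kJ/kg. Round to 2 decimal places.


Efficiency = (Q_useful / Q_fuel) * 100
Efficiency = (40769 / 46028) * 100
Efficiency = 0.8857 * 100 = 88.57%


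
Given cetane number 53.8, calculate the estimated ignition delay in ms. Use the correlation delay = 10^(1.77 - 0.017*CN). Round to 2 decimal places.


delay = 10^(1.77 - 0.017*CN)
Exponent = 1.77 - 0.017*53.8 = 0.8554
delay = 10^0.8554 = 7.17 ms


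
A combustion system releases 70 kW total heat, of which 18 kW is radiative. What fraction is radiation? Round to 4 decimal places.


f_rad = Q_rad / Q_total
f_rad = 18 / 70 = 0.2571


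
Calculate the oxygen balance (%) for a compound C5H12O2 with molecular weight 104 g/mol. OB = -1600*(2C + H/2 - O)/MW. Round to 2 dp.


OB = -1600 * (2C + H/2 - O) / MW
Inner = 2*5 + 12/2 - 2 = 14.00
OB = -1600 * 14.00 / 104 = -215.38%


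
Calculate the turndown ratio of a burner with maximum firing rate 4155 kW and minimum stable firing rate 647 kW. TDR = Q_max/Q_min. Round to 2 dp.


TDR = Q_max / Q_min
TDR = 4155 / 647 = 6.42


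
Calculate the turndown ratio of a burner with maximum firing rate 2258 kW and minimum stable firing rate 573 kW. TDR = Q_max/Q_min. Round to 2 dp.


TDR = Q_max / Q_min
TDR = 2258 / 573 = 3.94


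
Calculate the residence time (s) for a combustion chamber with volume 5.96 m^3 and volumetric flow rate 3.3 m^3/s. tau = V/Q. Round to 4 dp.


tau = V / Q_flow
tau = 5.96 / 3.3 = 1.8061 s


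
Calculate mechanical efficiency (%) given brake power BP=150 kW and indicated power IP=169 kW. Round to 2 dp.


eta_mech = (BP / IP) * 100
Ratio = 150 / 169 = 0.8876
eta_mech = 0.8876 * 100 = 88.76%


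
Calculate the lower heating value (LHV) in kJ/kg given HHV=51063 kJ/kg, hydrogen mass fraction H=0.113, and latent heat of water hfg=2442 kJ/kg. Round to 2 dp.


LHV = HHV - hfg * 9 * H
Water correction = 2442 * 9 * 0.113 = 2483.514 kJ/kg
LHV = 51063 - 2483.514 = 48579.49 kJ/kg


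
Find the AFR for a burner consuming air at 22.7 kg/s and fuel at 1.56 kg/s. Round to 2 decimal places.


AFR = m_air / m_fuel
AFR = 22.7 / 1.56 = 14.55


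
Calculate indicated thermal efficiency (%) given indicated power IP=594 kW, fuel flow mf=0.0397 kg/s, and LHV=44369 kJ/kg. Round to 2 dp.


eta_ith = (IP / (mf * LHV)) * 100
Denominator = 0.0397 * 44369 = 1761.4493 kW
eta_ith = (594 / 1761.4493) * 100 = 33.72%


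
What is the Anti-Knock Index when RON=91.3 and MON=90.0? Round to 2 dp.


AKI = (RON + MON) / 2
AKI = (91.3 + 90.0) / 2
AKI = 181.3 / 2 = 90.65


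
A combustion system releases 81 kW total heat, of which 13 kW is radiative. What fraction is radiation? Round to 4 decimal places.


f_rad = Q_rad / Q_total
f_rad = 13 / 81 = 0.1605


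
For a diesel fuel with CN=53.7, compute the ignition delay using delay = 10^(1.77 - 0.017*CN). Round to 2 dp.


delay = 10^(1.77 - 0.017*CN)
Exponent = 1.77 - 0.017*53.7 = 0.8571
delay = 10^0.8571 = 7.20 ms


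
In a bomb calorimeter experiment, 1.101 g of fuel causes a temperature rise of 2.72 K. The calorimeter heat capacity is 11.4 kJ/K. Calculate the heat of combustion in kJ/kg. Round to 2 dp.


Hc = C_cal * delta_T / m_fuel
Q_released = 11.4 * 2.72 = 31.0080 kJ
m_fuel = 1.101 g = 1.101/1000 kg = 0.001101 kg
Hc = 31.0080 / 0.001101 = 28163.49 kJ/kg


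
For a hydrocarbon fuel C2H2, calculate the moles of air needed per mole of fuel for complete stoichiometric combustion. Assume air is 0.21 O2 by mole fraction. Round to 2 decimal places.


Balanced combustion: C2H2 + 2.5 O2 -> 2 CO2 + 1 H2O
O2 needed = C + H/4 = 2 + 2/4 = 2.50 moles
Air moles = O2 / 0.21 = 2.50 / 0.21 = 11.90 moles air


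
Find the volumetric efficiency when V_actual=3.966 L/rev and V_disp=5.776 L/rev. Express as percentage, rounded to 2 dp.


eta_v = (V_actual / V_disp) * 100
Ratio = 3.966 / 5.776 = 0.6866
eta_v = 0.6866 * 100 = 68.66%


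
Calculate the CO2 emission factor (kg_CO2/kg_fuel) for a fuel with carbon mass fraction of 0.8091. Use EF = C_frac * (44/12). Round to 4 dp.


EF = C_frac * (M_CO2 / M_C)
EF = 0.8091 * (44/12)
EF = 0.8091 * 3.666667 = 2.9667 kg_CO2/kg_fuel


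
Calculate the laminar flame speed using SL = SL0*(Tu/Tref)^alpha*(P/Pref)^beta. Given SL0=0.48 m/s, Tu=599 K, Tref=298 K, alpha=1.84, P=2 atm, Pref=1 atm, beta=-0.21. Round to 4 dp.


SL = SL0 * (Tu/Tref)^alpha * (P/Pref)^beta
T ratio = 599/298 = 2.01006711
(T ratio)^alpha = 2.01006711^1.84 = 3.613328
(P/Pref)^beta = 2^(-0.21) = 0.864537
SL = 0.48 * 3.613328 * 0.864537 = 1.4995 m/s


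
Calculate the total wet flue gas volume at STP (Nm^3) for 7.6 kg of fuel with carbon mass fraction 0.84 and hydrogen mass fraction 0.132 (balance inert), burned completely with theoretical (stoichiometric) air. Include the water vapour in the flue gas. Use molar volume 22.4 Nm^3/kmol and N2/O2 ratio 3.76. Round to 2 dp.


Per kg fuel: CO2 = (C/12 kmol)*22.4 = (0.84/12)*22.4 = 1.56800 Nm^3
Per kg fuel: H2O = (H/2 kmol)*22.4 = (0.132/2)*22.4 = 1.47840 Nm^3
O2 needed per kg fuel = C/12 + H/4 = 0.84/12 + 0.132/4 = 0.10300000 kmol
Per kg fuel: N2 = O2*3.76*22.4 = 0.10300000*3.76*22.4 = 8.67507 Nm^3
Total per kg = 1.56800 + 1.47840 + 8.67507 = 11.72147 Nm^3
Total = 11.72147 * 7.6 = 89.08 Nm^3


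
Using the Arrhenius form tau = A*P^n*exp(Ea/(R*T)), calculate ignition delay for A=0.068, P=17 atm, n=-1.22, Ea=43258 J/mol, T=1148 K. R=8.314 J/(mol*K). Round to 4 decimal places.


tau = A * P^n * exp(Ea/(R*T))
P^n = 17^(-1.22) = 0.03153932
Ea/(R*T) = 43258/(8.314*1148) = 4.532257
exp(Ea/(R*T)) = 92.968153
tau = 0.068 * 0.03153932 * 92.968153 = 0.1994 ms


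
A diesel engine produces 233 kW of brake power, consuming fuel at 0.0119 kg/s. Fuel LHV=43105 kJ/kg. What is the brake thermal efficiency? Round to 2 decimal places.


eta_BTE = (BP / (mf * LHV)) * 100
Denominator = 0.0119 * 43105 = 512.9495 kW
eta_BTE = (233 / 512.9495) * 100 = 45.42%


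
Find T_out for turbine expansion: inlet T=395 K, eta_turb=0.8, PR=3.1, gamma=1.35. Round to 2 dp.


T_out = T_in * (1 - eta * (1 - PR^(-(gamma-1)/gamma)))
Exponent = -(1.35-1)/1.35 = -0.25925926
PR^exp = 3.1^(-0.25925926) = 0.74577862
Factor = 1 - 0.8*(1 - 0.74577862) = 0.79662290
T_out = 395 * 0.79662290 = 314.67 K


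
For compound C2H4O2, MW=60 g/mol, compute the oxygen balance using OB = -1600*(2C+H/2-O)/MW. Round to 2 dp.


OB = -1600 * (2C + H/2 - O) / MW
Inner = 2*2 + 4/2 - 2 = 4.00
OB = -1600 * 4.00 / 60 = -106.67%


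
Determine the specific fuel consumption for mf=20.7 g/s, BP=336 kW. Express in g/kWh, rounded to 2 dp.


SFC = (mf / BP) * 3600
Rate = 20.7 / 336 = 0.061607 g/(s*kW)
SFC = 0.061607 * 3600 = 221.79 g/kWh


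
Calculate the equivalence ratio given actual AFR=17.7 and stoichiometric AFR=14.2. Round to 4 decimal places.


phi = AFR_stoich / AFR_actual
phi = 14.2 / 17.7 = 0.8023


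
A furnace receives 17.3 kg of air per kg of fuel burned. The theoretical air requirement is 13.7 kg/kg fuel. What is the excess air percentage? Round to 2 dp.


Excess air = actual - stoichiometric = 17.3 - 13.7 = 3.60 kg/kg fuel
Excess air % = (excess / stoich) * 100 = (3.60 / 13.7) * 100 = 26.28%


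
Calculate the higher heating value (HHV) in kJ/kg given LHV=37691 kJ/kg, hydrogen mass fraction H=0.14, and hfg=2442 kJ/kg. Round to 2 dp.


HHV = LHV + hfg * 9 * H
Water addition = 2442 * 9 * 0.14 = 3076.920 kJ/kg
HHV = 37691 + 3076.920 = 40767.92 kJ/kg


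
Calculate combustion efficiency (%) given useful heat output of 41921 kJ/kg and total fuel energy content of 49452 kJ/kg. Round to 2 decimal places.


Efficiency = (Q_useful / Q_fuel) * 100
Efficiency = (41921 / 49452) * 100
Efficiency = 0.8477 * 100 = 84.77%


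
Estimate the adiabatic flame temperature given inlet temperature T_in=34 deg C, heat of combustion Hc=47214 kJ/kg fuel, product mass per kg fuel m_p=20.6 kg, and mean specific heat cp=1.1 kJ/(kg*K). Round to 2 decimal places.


T_ad = T_in + Hc / (m_p * cp)
Denominator = 20.6 * 1.1 = 22.6600
Temperature rise = 47214 / 22.6600 = 2083.58 K
T_ad = 34 + 2083.58 = 2117.58 deg C


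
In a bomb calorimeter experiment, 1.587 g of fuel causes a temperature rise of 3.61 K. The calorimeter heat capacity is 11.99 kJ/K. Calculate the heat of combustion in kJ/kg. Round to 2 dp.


Hc = C_cal * delta_T / m_fuel
Q_released = 11.99 * 3.61 = 43.2839 kJ
m_fuel = 1.587 g = 1.587/1000 kg = 0.001587 kg
Hc = 43.2839 / 0.001587 = 27274.04 kJ/kg


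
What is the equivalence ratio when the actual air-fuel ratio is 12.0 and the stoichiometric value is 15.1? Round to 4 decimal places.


phi = AFR_stoich / AFR_actual
phi = 15.1 / 12.0 = 1.2583


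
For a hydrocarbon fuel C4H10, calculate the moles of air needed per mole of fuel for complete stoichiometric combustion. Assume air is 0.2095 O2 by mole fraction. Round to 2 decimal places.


Balanced combustion: C4H10 + 6.5 O2 -> 4 CO2 + 5 H2O
O2 needed = C + H/4 = 4 + 10/4 = 6.50 moles
Air moles = O2 / 0.2095 = 6.50 / 0.2095 = 31.03 moles air


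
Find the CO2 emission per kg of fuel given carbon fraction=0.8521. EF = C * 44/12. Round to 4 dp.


EF = C_frac * (M_CO2 / M_C)
EF = 0.8521 * (44/12)
EF = 0.8521 * 3.666667 = 3.1244 kg_CO2/kg_fuel


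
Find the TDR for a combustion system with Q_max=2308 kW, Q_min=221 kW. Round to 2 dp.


TDR = Q_max / Q_min
TDR = 2308 / 221 = 10.44


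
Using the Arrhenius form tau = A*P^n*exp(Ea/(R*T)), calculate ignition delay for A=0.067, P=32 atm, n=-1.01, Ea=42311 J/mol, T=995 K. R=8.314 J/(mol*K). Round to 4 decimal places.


tau = A * P^n * exp(Ea/(R*T))
P^n = 32^(-1.01) = 0.03018551
Ea/(R*T) = 42311/(8.314*995) = 5.114700
exp(Ea/(R*T)) = 166.450884
tau = 0.067 * 0.03018551 * 166.450884 = 0.3366 ms


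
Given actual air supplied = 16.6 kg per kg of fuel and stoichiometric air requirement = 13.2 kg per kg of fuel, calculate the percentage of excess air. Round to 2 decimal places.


Excess air = actual - stoichiometric = 16.6 - 13.2 = 3.40 kg/kg fuel
Excess air % = (excess / stoich) * 100 = (3.40 / 13.2) * 100 = 25.76%


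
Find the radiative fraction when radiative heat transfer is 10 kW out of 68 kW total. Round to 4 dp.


f_rad = Q_rad / Q_total
f_rad = 10 / 68 = 0.1471


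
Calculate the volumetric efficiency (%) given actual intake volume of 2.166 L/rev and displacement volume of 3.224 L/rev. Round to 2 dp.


eta_v = (V_actual / V_disp) * 100
Ratio = 2.166 / 3.224 = 0.6718
eta_v = 0.6718 * 100 = 67.18%


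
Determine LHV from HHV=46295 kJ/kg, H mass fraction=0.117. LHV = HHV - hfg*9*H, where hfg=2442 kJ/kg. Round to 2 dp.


LHV = HHV - hfg * 9 * H
Water correction = 2442 * 9 * 0.117 = 2571.426 kJ/kg
LHV = 46295 - 2571.426 = 43723.57 kJ/kg


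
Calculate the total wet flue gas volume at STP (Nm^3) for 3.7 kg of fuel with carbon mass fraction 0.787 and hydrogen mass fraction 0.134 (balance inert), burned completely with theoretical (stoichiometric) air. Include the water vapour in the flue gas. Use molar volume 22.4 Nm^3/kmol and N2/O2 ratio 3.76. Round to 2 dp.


Per kg fuel: CO2 = (C/12 kmol)*22.4 = (0.787/12)*22.4 = 1.46907 Nm^3
Per kg fuel: H2O = (H/2 kmol)*22.4 = (0.134/2)*22.4 = 1.50080 Nm^3
O2 needed per kg fuel = C/12 + H/4 = 0.787/12 + 0.134/4 = 0.09908333 kmol
Per kg fuel: N2 = O2*3.76*22.4 = 0.09908333*3.76*22.4 = 8.34519 Nm^3
Total per kg = 1.46907 + 1.50080 + 8.34519 = 11.31506 Nm^3
Total = 11.31506 * 3.7 = 41.87 Nm^3


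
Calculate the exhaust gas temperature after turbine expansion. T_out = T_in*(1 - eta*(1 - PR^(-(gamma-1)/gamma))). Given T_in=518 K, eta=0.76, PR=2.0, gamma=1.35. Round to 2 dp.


T_out = T_in * (1 - eta * (1 - PR^(-(gamma-1)/gamma)))
Exponent = -(1.35-1)/1.35 = -0.25925926
PR^exp = 2.0^(-0.25925926) = 0.83551680
Factor = 1 - 0.76*(1 - 0.83551680) = 0.87499277
T_out = 518 * 0.87499277 = 453.25 K


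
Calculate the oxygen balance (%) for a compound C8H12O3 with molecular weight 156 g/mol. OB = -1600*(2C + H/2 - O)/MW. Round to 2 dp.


OB = -1600 * (2C + H/2 - O) / MW
Inner = 2*8 + 12/2 - 3 = 19.00
OB = -1600 * 19.00 / 156 = -194.87%


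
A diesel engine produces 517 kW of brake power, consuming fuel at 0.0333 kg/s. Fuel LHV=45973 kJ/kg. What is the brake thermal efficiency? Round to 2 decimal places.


eta_BTE = (BP / (mf * LHV)) * 100
Denominator = 0.0333 * 45973 = 1530.9009 kW
eta_BTE = (517 / 1530.9009) * 100 = 33.77%


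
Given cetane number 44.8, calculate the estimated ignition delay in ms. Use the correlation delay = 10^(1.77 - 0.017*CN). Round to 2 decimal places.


delay = 10^(1.77 - 0.017*CN)
Exponent = 1.77 - 0.017*44.8 = 1.0084
delay = 10^1.0084 = 10.20 ms


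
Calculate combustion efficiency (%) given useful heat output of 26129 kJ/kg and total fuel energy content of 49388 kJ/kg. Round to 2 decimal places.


Efficiency = (Q_useful / Q_fuel) * 100
Efficiency = (26129 / 49388) * 100
Efficiency = 0.5291 * 100 = 52.91%


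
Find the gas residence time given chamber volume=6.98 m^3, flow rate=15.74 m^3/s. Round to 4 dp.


tau = V / Q_flow
tau = 6.98 / 15.74 = 0.4435 s


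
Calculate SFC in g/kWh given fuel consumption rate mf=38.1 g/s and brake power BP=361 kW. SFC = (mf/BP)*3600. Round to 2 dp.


SFC = (mf / BP) * 3600
Rate = 38.1 / 361 = 0.105540 g/(s*kW)
SFC = 0.105540 * 3600 = 379.94 g/kWh


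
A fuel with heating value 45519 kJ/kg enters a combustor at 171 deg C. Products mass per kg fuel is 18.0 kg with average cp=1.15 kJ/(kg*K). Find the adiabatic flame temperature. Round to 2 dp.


T_ad = T_in + Hc / (m_p * cp)
Denominator = 18.0 * 1.15 = 20.7000
Temperature rise = 45519 / 20.7000 = 2198.99 K
T_ad = 171 + 2198.99 = 2369.99 deg C


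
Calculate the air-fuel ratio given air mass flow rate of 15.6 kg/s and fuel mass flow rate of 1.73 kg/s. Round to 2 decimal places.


AFR = m_air / m_fuel
AFR = 15.6 / 1.73 = 9.02


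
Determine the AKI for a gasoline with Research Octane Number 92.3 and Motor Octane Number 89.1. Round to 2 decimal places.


AKI = (RON + MON) / 2
AKI = (92.3 + 89.1) / 2
AKI = 181.4 / 2 = 90.70


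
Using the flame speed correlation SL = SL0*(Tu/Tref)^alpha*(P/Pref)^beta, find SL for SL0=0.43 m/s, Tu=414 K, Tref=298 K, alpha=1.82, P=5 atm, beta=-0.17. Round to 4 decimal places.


SL = SL0 * (Tu/Tref)^alpha * (P/Pref)^beta
T ratio = 414/298 = 1.38926174
(T ratio)^alpha = 1.38926174^1.82 = 1.819144
(P/Pref)^beta = 5^(-0.17) = 0.760633
SL = 0.43 * 1.819144 * 0.760633 = 0.5950 m/s


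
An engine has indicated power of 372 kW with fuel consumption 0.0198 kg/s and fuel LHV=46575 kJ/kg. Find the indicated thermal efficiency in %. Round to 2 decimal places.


eta_ith = (IP / (mf * LHV)) * 100
Denominator = 0.0198 * 46575 = 922.1850 kW
eta_ith = (372 / 922.1850) * 100 = 40.34%


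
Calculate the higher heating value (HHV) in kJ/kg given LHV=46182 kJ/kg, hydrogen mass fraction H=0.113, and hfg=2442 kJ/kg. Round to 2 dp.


HHV = LHV + hfg * 9 * H
Water addition = 2442 * 9 * 0.113 = 2483.514 kJ/kg
HHV = 46182 + 2483.514 = 48665.51 kJ/kg


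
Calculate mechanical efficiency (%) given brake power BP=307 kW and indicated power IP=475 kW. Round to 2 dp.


eta_mech = (BP / IP) * 100
Ratio = 307 / 475 = 0.6463
eta_mech = 0.6463 * 100 = 64.63%


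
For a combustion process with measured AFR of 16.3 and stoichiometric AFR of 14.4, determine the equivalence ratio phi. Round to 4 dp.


phi = AFR_stoich / AFR_actual
phi = 14.4 / 16.3 = 0.8834


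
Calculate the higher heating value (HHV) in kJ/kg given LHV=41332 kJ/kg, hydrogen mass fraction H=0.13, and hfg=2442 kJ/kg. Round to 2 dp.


HHV = LHV + hfg * 9 * H
Water addition = 2442 * 9 * 0.13 = 2857.140 kJ/kg
HHV = 41332 + 2857.140 = 44189.14 kJ/kg


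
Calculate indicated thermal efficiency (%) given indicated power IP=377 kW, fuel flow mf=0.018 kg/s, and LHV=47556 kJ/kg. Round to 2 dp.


eta_ith = (IP / (mf * LHV)) * 100
Denominator = 0.018 * 47556 = 856.0080 kW
eta_ith = (377 / 856.0080) * 100 = 44.04%


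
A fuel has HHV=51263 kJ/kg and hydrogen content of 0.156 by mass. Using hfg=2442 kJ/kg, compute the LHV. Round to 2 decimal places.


LHV = HHV - hfg * 9 * H
Water correction = 2442 * 9 * 0.156 = 3428.568 kJ/kg
LHV = 51263 - 3428.568 = 47834.43 kJ/kg


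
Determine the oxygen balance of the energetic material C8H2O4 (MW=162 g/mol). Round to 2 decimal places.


OB = -1600 * (2C + H/2 - O) / MW
Inner = 2*8 + 2/2 - 4 = 13.00
OB = -1600 * 13.00 / 162 = -128.40%


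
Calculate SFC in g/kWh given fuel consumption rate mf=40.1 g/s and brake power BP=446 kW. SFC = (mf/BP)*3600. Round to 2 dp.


SFC = (mf / BP) * 3600
Rate = 40.1 / 446 = 0.089910 g/(s*kW)
SFC = 0.089910 * 3600 = 323.68 g/kWh


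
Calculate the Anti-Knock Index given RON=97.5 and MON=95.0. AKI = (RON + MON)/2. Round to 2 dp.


AKI = (RON + MON) / 2
AKI = (97.5 + 95.0) / 2
AKI = 192.5 / 2 = 96.25


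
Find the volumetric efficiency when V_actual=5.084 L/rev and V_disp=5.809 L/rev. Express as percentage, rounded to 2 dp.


eta_v = (V_actual / V_disp) * 100
Ratio = 5.084 / 5.809 = 0.8752
eta_v = 0.8752 * 100 = 87.52%


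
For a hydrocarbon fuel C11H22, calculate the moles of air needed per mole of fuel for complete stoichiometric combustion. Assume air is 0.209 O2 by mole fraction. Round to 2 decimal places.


Balanced combustion: C11H22 + 16.5 O2 -> 11 CO2 + 11 H2O
O2 needed = C + H/4 = 11 + 22/4 = 16.50 moles
Air moles = O2 / 0.209 = 16.50 / 0.209 = 78.95 moles air


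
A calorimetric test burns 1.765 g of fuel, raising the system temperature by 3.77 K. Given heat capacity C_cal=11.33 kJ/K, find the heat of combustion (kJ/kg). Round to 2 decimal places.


Hc = C_cal * delta_T / m_fuel
Q_released = 11.33 * 3.77 = 42.7141 kJ
m_fuel = 1.765 g = 1.765/1000 kg = 0.001765 kg
Hc = 42.7141 / 0.001765 = 24200.62 kJ/kg


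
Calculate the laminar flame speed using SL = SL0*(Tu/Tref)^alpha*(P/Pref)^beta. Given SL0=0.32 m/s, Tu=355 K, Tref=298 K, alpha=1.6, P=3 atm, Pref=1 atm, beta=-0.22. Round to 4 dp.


SL = SL0 * (Tu/Tref)^alpha * (P/Pref)^beta
T ratio = 355/298 = 1.19127517
(T ratio)^alpha = 1.19127517^1.6 = 1.323181
(P/Pref)^beta = 3^(-0.22) = 0.785296
SL = 0.32 * 1.323181 * 0.785296 = 0.3325 m/s


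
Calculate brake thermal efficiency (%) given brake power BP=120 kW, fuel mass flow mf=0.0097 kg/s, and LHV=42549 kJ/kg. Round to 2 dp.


eta_BTE = (BP / (mf * LHV)) * 100
Denominator = 0.0097 * 42549 = 412.7253 kW
eta_BTE = (120 / 412.7253) * 100 = 29.08%


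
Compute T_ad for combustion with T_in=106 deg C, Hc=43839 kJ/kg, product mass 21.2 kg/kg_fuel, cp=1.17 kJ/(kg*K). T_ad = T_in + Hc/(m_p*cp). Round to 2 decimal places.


T_ad = T_in + Hc / (m_p * cp)
Denominator = 21.2 * 1.17 = 24.8040
Temperature rise = 43839 / 24.8040 = 1767.42 K
T_ad = 106 + 1767.42 = 1873.42 deg C


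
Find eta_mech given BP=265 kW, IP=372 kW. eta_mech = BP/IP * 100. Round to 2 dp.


eta_mech = (BP / IP) * 100
Ratio = 265 / 372 = 0.7124
eta_mech = 0.7124 * 100 = 71.24%


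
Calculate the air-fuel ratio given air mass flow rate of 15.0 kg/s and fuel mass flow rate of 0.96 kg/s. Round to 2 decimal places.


AFR = m_air / m_fuel
AFR = 15.0 / 0.96 = 15.63


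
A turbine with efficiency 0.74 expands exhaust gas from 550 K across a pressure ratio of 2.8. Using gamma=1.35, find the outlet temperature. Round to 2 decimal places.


T_out = T_in * (1 - eta * (1 - PR^(-(gamma-1)/gamma)))
Exponent = -(1.35-1)/1.35 = -0.25925926
PR^exp = 2.8^(-0.25925926) = 0.76572026
Factor = 1 - 0.74*(1 - 0.76572026) = 0.82663299
T_out = 550 * 0.82663299 = 454.65 K


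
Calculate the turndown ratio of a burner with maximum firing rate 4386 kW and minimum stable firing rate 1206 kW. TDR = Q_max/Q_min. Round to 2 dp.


TDR = Q_max / Q_min
TDR = 4386 / 1206 = 3.64


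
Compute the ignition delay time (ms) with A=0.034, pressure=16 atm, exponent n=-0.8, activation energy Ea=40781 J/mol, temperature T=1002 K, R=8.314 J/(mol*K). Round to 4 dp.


tau = A * P^n * exp(Ea/(R*T))
P^n = 16^(-0.8) = 0.10881882
Ea/(R*T) = 40781/(8.314*1002) = 4.895309
exp(Ea/(R*T)) = 133.661330
tau = 0.034 * 0.10881882 * 133.661330 = 0.4945 ms


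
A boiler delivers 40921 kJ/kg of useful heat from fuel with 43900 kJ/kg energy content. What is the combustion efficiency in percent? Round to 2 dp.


Efficiency = (Q_useful / Q_fuel) * 100
Efficiency = (40921 / 43900) * 100
Efficiency = 0.9321 * 100 = 93.21%


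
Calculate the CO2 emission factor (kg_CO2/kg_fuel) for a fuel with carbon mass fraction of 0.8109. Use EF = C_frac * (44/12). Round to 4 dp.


EF = C_frac * (M_CO2 / M_C)
EF = 0.8109 * (44/12)
EF = 0.8109 * 3.666667 = 2.9733 kg_CO2/kg_fuel


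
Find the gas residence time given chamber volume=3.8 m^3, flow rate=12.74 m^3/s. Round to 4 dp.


tau = V / Q_flow
tau = 3.8 / 12.74 = 0.2983 s


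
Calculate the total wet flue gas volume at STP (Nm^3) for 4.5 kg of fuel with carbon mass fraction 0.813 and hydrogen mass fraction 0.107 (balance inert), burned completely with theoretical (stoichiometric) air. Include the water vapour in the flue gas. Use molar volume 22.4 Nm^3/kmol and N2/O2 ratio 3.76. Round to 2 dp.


Per kg fuel: CO2 = (C/12 kmol)*22.4 = (0.813/12)*22.4 = 1.51760 Nm^3
Per kg fuel: H2O = (H/2 kmol)*22.4 = (0.107/2)*22.4 = 1.19840 Nm^3
O2 needed per kg fuel = C/12 + H/4 = 0.813/12 + 0.107/4 = 0.09450000 kmol
Per kg fuel: N2 = O2*3.76*22.4 = 0.09450000*3.76*22.4 = 7.95917 Nm^3
Total per kg = 1.51760 + 1.19840 + 7.95917 = 10.67517 Nm^3
Total = 10.67517 * 4.5 = 48.04 Nm^3


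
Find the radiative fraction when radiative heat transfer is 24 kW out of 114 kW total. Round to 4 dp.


f_rad = Q_rad / Q_total
f_rad = 24 / 114 = 0.2105


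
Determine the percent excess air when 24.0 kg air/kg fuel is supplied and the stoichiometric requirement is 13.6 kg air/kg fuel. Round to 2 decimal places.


Excess air = actual - stoichiometric = 24.0 - 13.6 = 10.40 kg/kg fuel
Excess air % = (excess / stoich) * 100 = (10.40 / 13.6) * 100 = 76.47%


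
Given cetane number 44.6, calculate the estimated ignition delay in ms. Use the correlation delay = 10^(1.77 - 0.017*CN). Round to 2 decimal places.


delay = 10^(1.77 - 0.017*CN)
Exponent = 1.77 - 0.017*44.6 = 1.0118
delay = 10^1.0118 = 10.28 ms


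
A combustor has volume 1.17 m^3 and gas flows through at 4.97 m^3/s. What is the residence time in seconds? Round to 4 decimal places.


tau = V / Q_flow
tau = 1.17 / 4.97 = 0.2354 s


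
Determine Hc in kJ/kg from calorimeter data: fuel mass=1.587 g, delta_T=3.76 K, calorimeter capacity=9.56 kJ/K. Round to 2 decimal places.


Hc = C_cal * delta_T / m_fuel
Q_released = 9.56 * 3.76 = 35.9456 kJ
m_fuel = 1.587 g = 1.587/1000 kg = 0.001587 kg
Hc = 35.9456 / 0.001587 = 22650.03 kJ/kg


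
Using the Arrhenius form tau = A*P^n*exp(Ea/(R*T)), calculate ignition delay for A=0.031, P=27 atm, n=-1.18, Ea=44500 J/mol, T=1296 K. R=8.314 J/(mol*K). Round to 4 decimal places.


tau = A * P^n * exp(Ea/(R*T))
P^n = 27^(-1.18) = 0.02046401
Ea/(R*T) = 44500/(8.314*1296) = 4.129952
exp(Ea/(R*T)) = 62.174930
tau = 0.031 * 0.02046401 * 62.174930 = 0.0394 ms


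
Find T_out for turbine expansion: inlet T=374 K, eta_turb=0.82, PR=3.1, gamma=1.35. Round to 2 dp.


T_out = T_in * (1 - eta * (1 - PR^(-(gamma-1)/gamma)))
Exponent = -(1.35-1)/1.35 = -0.25925926
PR^exp = 3.1^(-0.25925926) = 0.74577862
Factor = 1 - 0.82*(1 - 0.74577862) = 0.79153847
T_out = 374 * 0.79153847 = 296.04 K


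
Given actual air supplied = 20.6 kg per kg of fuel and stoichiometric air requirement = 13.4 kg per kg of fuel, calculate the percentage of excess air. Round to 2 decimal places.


Excess air = actual - stoichiometric = 20.6 - 13.4 = 7.20 kg/kg fuel
Excess air % = (excess / stoich) * 100 = (7.20 / 13.4) * 100 = 53.73%


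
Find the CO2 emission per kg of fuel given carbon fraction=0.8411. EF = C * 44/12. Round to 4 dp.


EF = C_frac * (M_CO2 / M_C)
EF = 0.8411 * (44/12)
EF = 0.8411 * 3.666667 = 3.0840 kg_CO2/kg_fuel


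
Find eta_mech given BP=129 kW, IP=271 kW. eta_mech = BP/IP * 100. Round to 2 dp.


eta_mech = (BP / IP) * 100
Ratio = 129 / 271 = 0.4760
eta_mech = 0.4760 * 100 = 47.60%


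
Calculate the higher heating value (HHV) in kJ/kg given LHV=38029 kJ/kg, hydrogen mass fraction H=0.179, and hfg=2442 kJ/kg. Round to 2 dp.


HHV = LHV + hfg * 9 * H
Water addition = 2442 * 9 * 0.179 = 3934.062 kJ/kg
HHV = 38029 + 3934.062 = 41963.06 kJ/kg


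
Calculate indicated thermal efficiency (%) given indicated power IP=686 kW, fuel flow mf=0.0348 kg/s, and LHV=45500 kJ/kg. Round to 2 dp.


eta_ith = (IP / (mf * LHV)) * 100
Denominator = 0.0348 * 45500 = 1583.4000 kW
eta_ith = (686 / 1583.4000) * 100 = 43.32%


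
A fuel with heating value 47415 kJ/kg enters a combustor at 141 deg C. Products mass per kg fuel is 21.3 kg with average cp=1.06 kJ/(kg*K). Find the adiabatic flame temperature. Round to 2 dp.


T_ad = T_in + Hc / (m_p * cp)
Denominator = 21.3 * 1.06 = 22.5780
Temperature rise = 47415 / 22.5780 = 2100.05 K
T_ad = 141 + 2100.05 = 2241.05 deg C


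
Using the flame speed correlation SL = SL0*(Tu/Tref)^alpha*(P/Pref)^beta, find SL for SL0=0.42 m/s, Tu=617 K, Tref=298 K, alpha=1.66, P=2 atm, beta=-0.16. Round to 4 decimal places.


SL = SL0 * (Tu/Tref)^alpha * (P/Pref)^beta
T ratio = 617/298 = 2.07046980
(T ratio)^alpha = 2.07046980^1.66 = 3.347144
(P/Pref)^beta = 2^(-0.16) = 0.895025
SL = 0.42 * 3.347144 * 0.895025 = 1.2582 m/s


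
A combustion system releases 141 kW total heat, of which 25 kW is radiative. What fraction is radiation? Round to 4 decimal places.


f_rad = Q_rad / Q_total
f_rad = 25 / 141 = 0.1773


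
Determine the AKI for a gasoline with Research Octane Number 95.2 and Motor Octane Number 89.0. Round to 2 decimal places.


AKI = (RON + MON) / 2
AKI = (95.2 + 89.0) / 2
AKI = 184.2 / 2 = 92.10


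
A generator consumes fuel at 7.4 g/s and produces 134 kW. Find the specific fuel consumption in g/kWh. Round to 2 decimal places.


SFC = (mf / BP) * 3600
Rate = 7.4 / 134 = 0.055224 g/(s*kW)
SFC = 0.055224 * 3600 = 198.81 g/kWh


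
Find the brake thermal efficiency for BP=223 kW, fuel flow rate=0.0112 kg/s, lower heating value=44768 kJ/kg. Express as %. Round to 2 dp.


eta_BTE = (BP / (mf * LHV)) * 100
Denominator = 0.0112 * 44768 = 501.4016 kW
eta_BTE = (223 / 501.4016) * 100 = 44.48%


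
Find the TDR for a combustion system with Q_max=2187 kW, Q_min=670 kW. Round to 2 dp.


TDR = Q_max / Q_min
TDR = 2187 / 670 = 3.26


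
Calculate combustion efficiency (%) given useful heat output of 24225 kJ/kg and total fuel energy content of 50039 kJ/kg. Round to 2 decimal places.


Efficiency = (Q_useful / Q_fuel) * 100
Efficiency = (24225 / 50039) * 100
Efficiency = 0.4841 * 100 = 48.41%


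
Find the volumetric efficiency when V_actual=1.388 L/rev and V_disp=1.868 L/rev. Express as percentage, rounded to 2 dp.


eta_v = (V_actual / V_disp) * 100
Ratio = 1.388 / 1.868 = 0.7430
eta_v = 0.7430 * 100 = 74.30%


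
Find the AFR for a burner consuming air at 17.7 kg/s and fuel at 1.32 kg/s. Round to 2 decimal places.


AFR = m_air / m_fuel
AFR = 17.7 / 1.32 = 13.41


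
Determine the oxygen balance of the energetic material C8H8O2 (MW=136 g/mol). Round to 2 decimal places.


OB = -1600 * (2C + H/2 - O) / MW
Inner = 2*8 + 8/2 - 2 = 18.00
OB = -1600 * 18.00 / 136 = -211.76%


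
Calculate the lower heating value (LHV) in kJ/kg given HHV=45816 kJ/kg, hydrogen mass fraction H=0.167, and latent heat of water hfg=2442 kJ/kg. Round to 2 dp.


LHV = HHV - hfg * 9 * H
Water correction = 2442 * 9 * 0.167 = 3670.326 kJ/kg
LHV = 45816 - 3670.326 = 42145.67 kJ/kg


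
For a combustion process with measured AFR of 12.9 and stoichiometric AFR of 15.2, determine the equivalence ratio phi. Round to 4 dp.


phi = AFR_stoich / AFR_actual
phi = 15.2 / 12.9 = 1.1783


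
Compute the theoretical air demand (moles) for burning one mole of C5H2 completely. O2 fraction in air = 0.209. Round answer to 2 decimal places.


Balanced combustion: C5H2 + 5.5 O2 -> 5 CO2 + 1 H2O
O2 needed = C + H/4 = 5 + 2/4 = 5.50 moles
Air moles = O2 / 0.209 = 5.50 / 0.209 = 26.32 moles air


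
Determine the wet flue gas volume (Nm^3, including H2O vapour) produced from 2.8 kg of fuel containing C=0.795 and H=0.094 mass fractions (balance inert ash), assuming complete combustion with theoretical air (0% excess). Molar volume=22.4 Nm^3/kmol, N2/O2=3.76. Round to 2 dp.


Per kg fuel: CO2 = (C/12 kmol)*22.4 = (0.795/12)*22.4 = 1.48400 Nm^3
Per kg fuel: H2O = (H/2 kmol)*22.4 = (0.094/2)*22.4 = 1.05280 Nm^3
O2 needed per kg fuel = C/12 + H/4 = 0.795/12 + 0.094/4 = 0.08975000 kmol
Per kg fuel: N2 = O2*3.76*22.4 = 0.08975000*3.76*22.4 = 7.55910 Nm^3
Total per kg = 1.48400 + 1.05280 + 7.55910 = 10.09590 Nm^3
Total = 10.09590 * 2.8 = 28.27 Nm^3


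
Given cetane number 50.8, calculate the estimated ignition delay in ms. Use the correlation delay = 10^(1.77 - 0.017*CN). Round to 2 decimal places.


delay = 10^(1.77 - 0.017*CN)
Exponent = 1.77 - 0.017*50.8 = 0.9064
delay = 10^0.9064 = 8.06 ms


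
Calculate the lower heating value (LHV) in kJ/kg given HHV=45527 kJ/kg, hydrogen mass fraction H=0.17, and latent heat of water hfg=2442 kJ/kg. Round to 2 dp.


LHV = HHV - hfg * 9 * H
Water correction = 2442 * 9 * 0.17 = 3736.260 kJ/kg
LHV = 45527 - 3736.260 = 41790.74 kJ/kg


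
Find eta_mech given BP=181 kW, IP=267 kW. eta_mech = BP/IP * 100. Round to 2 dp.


eta_mech = (BP / IP) * 100
Ratio = 181 / 267 = 0.6779
eta_mech = 0.6779 * 100 = 67.79%


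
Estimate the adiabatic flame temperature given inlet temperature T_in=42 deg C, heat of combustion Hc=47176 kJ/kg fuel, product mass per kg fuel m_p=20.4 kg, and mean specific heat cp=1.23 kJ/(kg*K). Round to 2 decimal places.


T_ad = T_in + Hc / (m_p * cp)
Denominator = 20.4 * 1.23 = 25.0920
Temperature rise = 47176 / 25.0920 = 1880.12 K
T_ad = 42 + 1880.12 = 1922.12 deg C


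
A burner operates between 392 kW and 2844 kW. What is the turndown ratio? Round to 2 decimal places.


TDR = Q_max / Q_min
TDR = 2844 / 392 = 7.26


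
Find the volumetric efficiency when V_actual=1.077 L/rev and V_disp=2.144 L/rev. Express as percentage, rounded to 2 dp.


eta_v = (V_actual / V_disp) * 100
Ratio = 1.077 / 2.144 = 0.5023
eta_v = 0.5023 * 100 = 50.23%


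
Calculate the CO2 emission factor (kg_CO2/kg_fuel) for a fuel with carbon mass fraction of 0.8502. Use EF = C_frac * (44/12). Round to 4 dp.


EF = C_frac * (M_CO2 / M_C)
EF = 0.8502 * (44/12)
EF = 0.8502 * 3.666667 = 3.1174 kg_CO2/kg_fuel


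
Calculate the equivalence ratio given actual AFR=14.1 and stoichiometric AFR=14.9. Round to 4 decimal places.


phi = AFR_stoich / AFR_actual
phi = 14.9 / 14.1 = 1.0567
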